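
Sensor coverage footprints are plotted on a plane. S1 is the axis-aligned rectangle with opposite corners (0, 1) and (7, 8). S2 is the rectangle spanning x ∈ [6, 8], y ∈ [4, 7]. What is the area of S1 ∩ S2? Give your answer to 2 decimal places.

3.00

|S1∩S2|: x∈[6,7], y∈[4,7] → 1·3 = 3.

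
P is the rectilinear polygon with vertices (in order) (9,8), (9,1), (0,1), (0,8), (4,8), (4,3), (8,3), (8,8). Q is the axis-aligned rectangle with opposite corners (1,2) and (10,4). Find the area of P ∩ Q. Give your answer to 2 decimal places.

12.00

The intersection is the polygon with vertices (9,2), (1,2), (1,4), (4,4), (4,3), (8,3), (8,4), (9,4).
By the shoelace formula its area is 12.00.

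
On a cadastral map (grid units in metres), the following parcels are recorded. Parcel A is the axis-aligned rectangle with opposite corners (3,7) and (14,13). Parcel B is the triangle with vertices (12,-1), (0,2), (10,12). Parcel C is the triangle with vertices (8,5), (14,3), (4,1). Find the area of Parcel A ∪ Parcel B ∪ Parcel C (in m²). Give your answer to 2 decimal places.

128.44

By inclusion–exclusion:
Individual areas: |Parcel A| = 66, |Parcel B| = 75, |Parcel C| = 16.
|Parcel A∩Parcel B| = 14.4231.
|Parcel A∩Parcel C| = 0.
|Parcel B∩Parcel C| = 14.1347.
|Parcel A∩Parcel B∩Parcel C| = 0.
|Parcel A ∪ Parcel B ∪ Parcel C| = 157 − 28.5578 + 0 = 128.44.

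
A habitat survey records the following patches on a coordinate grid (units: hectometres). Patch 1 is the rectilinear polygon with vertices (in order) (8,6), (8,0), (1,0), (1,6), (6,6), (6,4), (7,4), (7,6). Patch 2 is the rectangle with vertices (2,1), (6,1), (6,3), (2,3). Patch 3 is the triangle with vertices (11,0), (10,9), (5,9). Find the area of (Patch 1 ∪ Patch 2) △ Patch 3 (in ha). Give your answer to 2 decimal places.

|Patch 1 ∪ Patch 2| = 40.
|(Patch 1 ∪ Patch 2) ∩ Patch 3| = 0.75.
|(Patch 1 ∪ Patch 2) △ Patch 3| = 40 + 22.5 − 1.5 = 61.00.

61.00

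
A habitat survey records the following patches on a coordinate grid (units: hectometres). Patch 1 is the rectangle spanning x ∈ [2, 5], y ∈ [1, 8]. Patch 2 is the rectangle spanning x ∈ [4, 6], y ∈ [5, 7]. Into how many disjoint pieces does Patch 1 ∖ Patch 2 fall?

Patch 1 ∖ Patch 2 is a single connected region.

1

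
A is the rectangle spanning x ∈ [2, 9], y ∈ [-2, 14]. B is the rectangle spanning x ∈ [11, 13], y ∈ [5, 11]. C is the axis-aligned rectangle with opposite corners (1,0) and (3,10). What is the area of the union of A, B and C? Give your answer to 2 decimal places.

134.00

By inclusion–exclusion:
Individual areas: |A| = 112, |B| = 12, |C| = 20.
|A∩B| = 0 (no overlap).
|A∩C|: x∈[2,3], y∈[0,10] → 1·10 = 10.
|B∩C| = 0 (no overlap).
|A∩B∩C| = 0.
|A ∪ B ∪ C| = 144 − 10 + 0 = 134.00.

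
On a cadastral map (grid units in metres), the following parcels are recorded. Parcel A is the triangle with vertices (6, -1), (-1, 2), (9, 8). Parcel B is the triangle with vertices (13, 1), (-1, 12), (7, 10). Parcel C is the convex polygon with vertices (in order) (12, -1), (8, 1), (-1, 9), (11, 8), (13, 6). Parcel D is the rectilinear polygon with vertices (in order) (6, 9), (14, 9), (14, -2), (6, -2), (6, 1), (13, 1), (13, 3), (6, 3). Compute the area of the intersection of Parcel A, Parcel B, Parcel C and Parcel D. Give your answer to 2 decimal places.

3.28

The intersection is the polygon with vertices (7.981,4.943), (6.216,6.33), (8.524,7.714), (8.778,7.333).
By the shoelace formula its area is 3.28.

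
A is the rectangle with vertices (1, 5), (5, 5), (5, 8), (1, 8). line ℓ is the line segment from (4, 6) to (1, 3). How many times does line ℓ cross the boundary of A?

The segment meets the boundary at (3,5).

1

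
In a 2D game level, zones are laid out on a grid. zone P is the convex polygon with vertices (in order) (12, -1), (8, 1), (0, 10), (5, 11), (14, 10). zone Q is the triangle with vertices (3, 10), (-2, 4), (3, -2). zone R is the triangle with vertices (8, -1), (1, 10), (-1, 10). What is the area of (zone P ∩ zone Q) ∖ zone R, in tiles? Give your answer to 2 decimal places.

1.78

|zone P ∩ zone Q| = 2.4496.
|(zone P ∩ zone Q) ∩ zone R| = 0.6676.
|(zone P ∩ zone Q) ∖ zone R| = 2.4496 − 0.6676 = 1.78.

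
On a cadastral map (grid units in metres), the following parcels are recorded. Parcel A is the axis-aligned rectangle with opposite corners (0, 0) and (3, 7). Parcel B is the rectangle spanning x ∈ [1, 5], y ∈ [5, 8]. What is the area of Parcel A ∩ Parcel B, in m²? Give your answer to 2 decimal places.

|Parcel A∩Parcel B|: x∈[1,3], y∈[5,7] → 2·2 = 4.

4.00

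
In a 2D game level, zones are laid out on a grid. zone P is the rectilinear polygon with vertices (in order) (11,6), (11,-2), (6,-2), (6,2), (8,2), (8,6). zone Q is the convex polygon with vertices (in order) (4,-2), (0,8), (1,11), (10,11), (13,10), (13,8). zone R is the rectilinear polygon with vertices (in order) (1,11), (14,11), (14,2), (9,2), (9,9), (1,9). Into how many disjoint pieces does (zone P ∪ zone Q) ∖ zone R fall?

1

(zone P ∪ zone Q) ∖ zone R is a single connected region.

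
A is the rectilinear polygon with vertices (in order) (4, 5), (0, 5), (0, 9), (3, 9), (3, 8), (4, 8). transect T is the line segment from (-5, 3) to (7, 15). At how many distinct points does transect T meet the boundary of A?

The segment meets the boundary at (1,9), (0,8).

2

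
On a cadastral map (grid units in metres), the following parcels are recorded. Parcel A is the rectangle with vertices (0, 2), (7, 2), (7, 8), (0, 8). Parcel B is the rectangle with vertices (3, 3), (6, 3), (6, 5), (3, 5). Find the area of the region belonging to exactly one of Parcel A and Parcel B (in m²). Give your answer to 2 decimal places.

36.00

|Parcel A∩Parcel B|: x∈[3,6], y∈[3,5] → 3·2 = 6.
|Parcel A △ Parcel B| = |Parcel A| + |Parcel B| − 2·|Parcel A∩Parcel B| = 42 + 6 − 12 = 36.00.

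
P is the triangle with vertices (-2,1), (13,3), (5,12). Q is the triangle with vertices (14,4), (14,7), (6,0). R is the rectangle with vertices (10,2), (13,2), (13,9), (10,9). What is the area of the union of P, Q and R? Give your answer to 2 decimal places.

96.10

By inclusion–exclusion:
Individual areas: |P| = 75.5, |Q| = 12, |R| = 21.
|P∩Q| = 3.8782.
|P∩R| = 5.6625.
|Q∩R| = 6.1875.
|P∩Q∩R| = 3.3321.
|P ∪ Q ∪ R| = 108.5 − 15.7282 + 3.3321 = 96.10.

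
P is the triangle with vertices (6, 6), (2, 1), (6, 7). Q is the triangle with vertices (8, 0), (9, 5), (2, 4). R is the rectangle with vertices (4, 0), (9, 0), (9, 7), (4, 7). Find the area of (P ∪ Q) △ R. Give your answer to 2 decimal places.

|P ∪ Q| = 18.5222.
|(P ∪ Q) ∩ R| = 16.6322.
|(P ∪ Q) △ R| = 18.5222 + 35 − 33.2645 = 20.26.

20.26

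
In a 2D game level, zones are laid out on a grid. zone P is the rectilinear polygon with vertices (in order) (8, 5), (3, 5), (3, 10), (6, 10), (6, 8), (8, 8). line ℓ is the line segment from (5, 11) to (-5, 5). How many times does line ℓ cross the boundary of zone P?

The segment meets the boundary at (3,9.8), (3.333,10).

2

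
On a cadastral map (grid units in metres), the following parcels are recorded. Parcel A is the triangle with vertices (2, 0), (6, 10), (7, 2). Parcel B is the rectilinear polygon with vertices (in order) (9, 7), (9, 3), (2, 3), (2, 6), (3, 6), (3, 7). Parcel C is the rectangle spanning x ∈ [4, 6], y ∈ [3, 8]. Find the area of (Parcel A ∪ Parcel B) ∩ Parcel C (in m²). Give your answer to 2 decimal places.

9.00

The region (Parcel A ∪ Parcel B) ∩ Parcel C is the polygon with vertices (4.8,7), (5.2,8), (6,8), (6,3), (4,3), (4,7).
By the shoelace formula its area is 9.00.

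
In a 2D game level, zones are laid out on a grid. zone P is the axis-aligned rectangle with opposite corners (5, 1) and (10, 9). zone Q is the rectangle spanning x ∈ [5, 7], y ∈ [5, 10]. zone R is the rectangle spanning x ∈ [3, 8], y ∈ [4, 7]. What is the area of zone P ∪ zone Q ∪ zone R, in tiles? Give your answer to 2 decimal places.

48.00

By inclusion–exclusion:
Individual areas: |zone P| = 40, |zone Q| = 10, |zone R| = 15.
|zone P∩zone Q|: x∈[5,7], y∈[5,9] → 2·4 = 8.
|zone P∩zone R|: x∈[5,8], y∈[4,7] → 3·3 = 9.
|zone Q∩zone R|: x∈[5,7], y∈[5,7] → 2·2 = 4.
|zone P∩zone Q∩zone R| = 4.
|zone P ∪ zone Q ∪ zone R| = 65 − 21 + 4 = 48.00.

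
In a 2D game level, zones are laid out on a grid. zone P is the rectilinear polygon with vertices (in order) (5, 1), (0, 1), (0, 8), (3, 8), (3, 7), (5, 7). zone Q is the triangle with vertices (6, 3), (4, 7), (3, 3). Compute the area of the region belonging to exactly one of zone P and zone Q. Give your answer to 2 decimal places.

29.00

|zone P| = 33, |zone Q| = 6, |zone P∩zone Q| = 5.
|zone P △ zone Q| = |zone P| + |zone Q| − 2·|zone P∩zone Q| = 33 + 6 − 10 = 29.00.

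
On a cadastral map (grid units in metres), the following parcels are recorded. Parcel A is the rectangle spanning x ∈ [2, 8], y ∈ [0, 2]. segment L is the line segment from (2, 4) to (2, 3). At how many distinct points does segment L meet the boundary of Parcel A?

0

The segment lies entirely outside Parcel A and never meets its boundary.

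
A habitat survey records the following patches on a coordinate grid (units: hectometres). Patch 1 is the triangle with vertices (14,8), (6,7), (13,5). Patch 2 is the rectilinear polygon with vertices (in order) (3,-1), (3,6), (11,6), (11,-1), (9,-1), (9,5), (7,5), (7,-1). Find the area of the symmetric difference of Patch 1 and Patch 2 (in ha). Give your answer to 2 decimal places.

|Patch 1| = 11.5, |Patch 2| = 44, |Patch 1∩Patch 2| = 0.3214.
|Patch 1 △ Patch 2| = |Patch 1| + |Patch 2| − 2·|Patch 1∩Patch 2| = 11.5 + 44 − 0.6429 = 54.86.

54.86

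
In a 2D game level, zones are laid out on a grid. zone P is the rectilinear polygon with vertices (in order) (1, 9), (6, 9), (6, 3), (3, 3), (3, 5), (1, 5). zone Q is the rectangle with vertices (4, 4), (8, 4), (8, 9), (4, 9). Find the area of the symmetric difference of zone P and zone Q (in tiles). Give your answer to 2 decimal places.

26.00

|zone P| = 26, |zone Q| = 20, |zone P∩zone Q| = 10.
|zone P △ zone Q| = |zone P| + |zone Q| − 2·|zone P∩zone Q| = 26 + 20 − 20 = 26.00.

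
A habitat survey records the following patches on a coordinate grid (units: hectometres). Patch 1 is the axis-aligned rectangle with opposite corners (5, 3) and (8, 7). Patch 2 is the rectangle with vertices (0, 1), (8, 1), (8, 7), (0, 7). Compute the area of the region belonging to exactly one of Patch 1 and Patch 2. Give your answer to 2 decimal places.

|Patch 1∩Patch 2|: x∈[5,8], y∈[3,7] → 3·4 = 12.
|Patch 1 △ Patch 2| = |Patch 1| + |Patch 2| − 2·|Patch 1∩Patch 2| = 12 + 48 − 24 = 36.00.

36.00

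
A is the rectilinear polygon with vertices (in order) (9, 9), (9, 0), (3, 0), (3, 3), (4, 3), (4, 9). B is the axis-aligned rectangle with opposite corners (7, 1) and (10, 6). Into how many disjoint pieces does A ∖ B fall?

1

A ∖ B is a single connected region.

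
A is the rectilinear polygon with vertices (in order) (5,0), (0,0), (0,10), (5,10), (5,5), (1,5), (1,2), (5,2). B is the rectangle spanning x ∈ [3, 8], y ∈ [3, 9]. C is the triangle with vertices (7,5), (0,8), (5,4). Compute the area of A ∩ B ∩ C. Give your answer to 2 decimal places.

The intersection is the polygon with vertices (3.75,5), (3,5.6), (3,6.714), (5,5.857), (5,5).
By the shoelace formula its area is 2.35.

2.35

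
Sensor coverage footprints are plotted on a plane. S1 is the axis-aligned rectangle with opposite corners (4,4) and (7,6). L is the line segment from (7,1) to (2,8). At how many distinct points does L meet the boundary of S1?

2

The segment meets the boundary at (4,5.2), (4.857,4).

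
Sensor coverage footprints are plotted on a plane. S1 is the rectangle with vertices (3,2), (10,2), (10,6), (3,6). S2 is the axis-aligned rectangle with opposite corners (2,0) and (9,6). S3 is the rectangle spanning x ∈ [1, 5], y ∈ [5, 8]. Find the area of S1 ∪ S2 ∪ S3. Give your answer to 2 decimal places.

55.00

By inclusion–exclusion:
Individual areas: |S1| = 28, |S2| = 42, |S3| = 12.
|S1∩S2|: x∈[3,9], y∈[2,6] → 6·4 = 24.
|S1∩S3|: x∈[3,5], y∈[5,6] → 2·1 = 2.
|S2∩S3|: x∈[2,5], y∈[5,6] → 3·1 = 3.
|S1∩S2∩S3| = 2.
|S1 ∪ S2 ∪ S3| = 82 − 29 + 2 = 55.00.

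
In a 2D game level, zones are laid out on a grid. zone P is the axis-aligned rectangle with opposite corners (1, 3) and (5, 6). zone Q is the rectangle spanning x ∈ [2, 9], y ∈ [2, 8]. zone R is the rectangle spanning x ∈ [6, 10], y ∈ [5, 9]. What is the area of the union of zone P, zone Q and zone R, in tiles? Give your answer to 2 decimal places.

By inclusion–exclusion:
Individual areas: |zone P| = 12, |zone Q| = 42, |zone R| = 16.
|zone P∩zone Q|: x∈[2,5], y∈[3,6] → 3·3 = 9.
|zone P∩zone R| = 0 (no overlap).
|zone Q∩zone R|: x∈[6,9], y∈[5,8] → 3·3 = 9.
|zone P∩zone Q∩zone R| = 0.
|zone P ∪ zone Q ∪ zone R| = 70 − 18 + 0 = 52.00.

52.00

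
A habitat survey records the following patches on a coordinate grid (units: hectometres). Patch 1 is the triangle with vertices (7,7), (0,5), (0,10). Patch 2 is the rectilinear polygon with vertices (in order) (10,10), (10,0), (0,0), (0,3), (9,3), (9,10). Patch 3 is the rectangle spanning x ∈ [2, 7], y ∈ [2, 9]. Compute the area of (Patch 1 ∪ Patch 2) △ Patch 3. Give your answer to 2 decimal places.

61.69

|Patch 1 ∪ Patch 2| = 54.5.
|(Patch 1 ∪ Patch 2) ∩ Patch 3| = 13.9048.
|(Patch 1 ∪ Patch 2) △ Patch 3| = 54.5 + 35 − 27.8095 = 61.69.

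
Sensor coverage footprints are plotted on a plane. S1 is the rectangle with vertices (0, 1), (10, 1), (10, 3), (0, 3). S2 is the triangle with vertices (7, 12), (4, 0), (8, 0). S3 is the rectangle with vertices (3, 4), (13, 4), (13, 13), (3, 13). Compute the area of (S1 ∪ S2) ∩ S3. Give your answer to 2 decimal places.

The region (S1 ∪ S2) ∩ S3 is the polygon with vertices (7,12), (7.667,4), (5,4).
By the shoelace formula its area is 10.67.

10.67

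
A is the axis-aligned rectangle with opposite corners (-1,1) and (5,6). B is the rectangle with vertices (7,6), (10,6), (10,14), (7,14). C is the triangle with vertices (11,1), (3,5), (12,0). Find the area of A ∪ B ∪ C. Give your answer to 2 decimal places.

By inclusion–exclusion:
Individual areas: |A| = 30, |B| = 24, |C| = 2.
|A∩B| = 0 (no overlap).
|A∩C| = 0.1111.
|B∩C| = 0.
|A∩B∩C| = 0.
|A ∪ B ∪ C| = 56 − 0.1111 + 0 = 55.89.

55.89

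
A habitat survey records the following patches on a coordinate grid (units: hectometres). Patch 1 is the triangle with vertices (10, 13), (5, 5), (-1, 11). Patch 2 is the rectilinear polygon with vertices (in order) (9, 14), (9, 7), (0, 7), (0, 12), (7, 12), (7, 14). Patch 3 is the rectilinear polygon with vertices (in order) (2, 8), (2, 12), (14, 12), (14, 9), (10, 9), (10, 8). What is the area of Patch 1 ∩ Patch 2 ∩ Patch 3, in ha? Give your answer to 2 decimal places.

23.82

The intersection is the polygon with vertices (4.5,12), (7,12), (9,12), (9,11.4), (6.875,8), (2,8), (2,11.546).
By the shoelace formula its area is 23.82.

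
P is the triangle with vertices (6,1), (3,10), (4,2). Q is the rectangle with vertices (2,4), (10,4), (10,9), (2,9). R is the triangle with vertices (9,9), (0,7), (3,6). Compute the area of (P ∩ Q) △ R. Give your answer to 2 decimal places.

|P ∩ Q| = 3.6458.
|(P ∩ Q) ∩ R| = 0.8308.
|(P ∩ Q) △ R| = 3.6458 + 7.5 − 1.6616 = 9.48.

9.48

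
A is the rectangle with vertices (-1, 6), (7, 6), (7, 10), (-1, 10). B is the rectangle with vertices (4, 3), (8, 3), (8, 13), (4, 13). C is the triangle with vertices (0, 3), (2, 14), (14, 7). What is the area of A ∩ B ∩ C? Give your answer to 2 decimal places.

The intersection is the polygon with vertices (7,6), (4,6), (4,10), (7,10).
By the shoelace formula its area is 12.00.

12.00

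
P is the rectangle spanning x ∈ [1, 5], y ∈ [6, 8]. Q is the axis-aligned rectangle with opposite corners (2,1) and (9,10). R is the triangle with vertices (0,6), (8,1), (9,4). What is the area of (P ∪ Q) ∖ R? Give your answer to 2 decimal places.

51.31

|P ∪ Q| = 65.
|(P ∪ Q) ∩ R| = 13.6944.
|(P ∪ Q) ∖ R| = 65 − 13.6944 = 51.31.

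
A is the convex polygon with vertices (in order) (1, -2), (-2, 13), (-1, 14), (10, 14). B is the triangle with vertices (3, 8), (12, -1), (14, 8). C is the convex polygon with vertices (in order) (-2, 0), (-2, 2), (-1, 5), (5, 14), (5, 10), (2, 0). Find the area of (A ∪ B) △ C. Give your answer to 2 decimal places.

115.21

|A ∪ B| = 142.295.
|(A ∪ B) ∩ C| = 36.2923.
|(A ∪ B) △ C| = 142.295 + 45.5 − 72.5846 = 115.21.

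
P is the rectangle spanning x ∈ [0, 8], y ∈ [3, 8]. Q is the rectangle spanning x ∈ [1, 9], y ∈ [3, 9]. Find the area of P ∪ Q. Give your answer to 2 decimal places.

53.00

By inclusion–exclusion:
Individual areas: |P| = 40, |Q| = 48.
|P∩Q|: x∈[1,8], y∈[3,8] → 7·5 = 35.
|P ∪ Q| = 88 − 35 = 53.00.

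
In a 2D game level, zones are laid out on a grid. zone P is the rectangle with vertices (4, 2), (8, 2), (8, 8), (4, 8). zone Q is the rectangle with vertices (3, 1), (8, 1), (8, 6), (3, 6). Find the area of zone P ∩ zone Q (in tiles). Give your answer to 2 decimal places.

|zone P∩zone Q|: x∈[4,8], y∈[2,6] → 4·4 = 16.

16.00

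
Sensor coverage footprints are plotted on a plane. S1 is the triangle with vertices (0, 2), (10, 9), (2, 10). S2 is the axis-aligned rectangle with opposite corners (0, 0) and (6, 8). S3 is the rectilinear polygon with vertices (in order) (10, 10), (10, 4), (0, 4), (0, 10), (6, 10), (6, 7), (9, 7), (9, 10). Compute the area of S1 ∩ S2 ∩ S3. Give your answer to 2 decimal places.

16.54

The intersection is the polygon with vertices (1.5,8), (6,8), (6,7), (6,6.2), (2.857,4), (0.5,4).
By the shoelace formula its area is 16.54.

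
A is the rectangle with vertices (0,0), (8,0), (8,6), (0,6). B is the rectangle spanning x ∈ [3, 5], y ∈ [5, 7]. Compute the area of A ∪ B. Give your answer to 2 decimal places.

50.00

By inclusion–exclusion:
Individual areas: |A| = 48, |B| = 4.
|A∩B|: x∈[3,5], y∈[5,6] → 2·1 = 2.
|A ∪ B| = 52 − 2 = 50.00.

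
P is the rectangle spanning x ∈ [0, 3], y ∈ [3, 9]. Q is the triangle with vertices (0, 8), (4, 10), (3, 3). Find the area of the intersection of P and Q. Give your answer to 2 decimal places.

The intersection is the polygon with vertices (3,9), (3,3), (0,8), (2,9).
By the shoelace formula its area is 9.50.

9.50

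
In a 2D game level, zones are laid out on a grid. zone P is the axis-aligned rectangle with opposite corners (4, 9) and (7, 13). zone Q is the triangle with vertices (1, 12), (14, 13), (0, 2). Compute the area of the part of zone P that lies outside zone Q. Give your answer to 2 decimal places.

1.96

|zone P| = 12, |zone P∩zone Q| = 10.0385.
|zone P ∖ zone Q| = |zone P| − |zone P∩zone Q| = 12 − 10.0385 = 1.96.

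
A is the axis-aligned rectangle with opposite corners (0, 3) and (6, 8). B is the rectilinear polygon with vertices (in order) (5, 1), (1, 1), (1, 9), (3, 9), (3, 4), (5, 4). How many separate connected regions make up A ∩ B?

1

A ∩ B is a single connected region.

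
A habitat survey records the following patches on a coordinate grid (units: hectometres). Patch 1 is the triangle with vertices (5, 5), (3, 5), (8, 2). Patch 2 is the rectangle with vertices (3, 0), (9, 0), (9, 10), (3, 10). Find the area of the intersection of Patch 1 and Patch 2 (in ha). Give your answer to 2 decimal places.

The intersection is the polygon with vertices (5,5), (8,2), (3,5).
By the shoelace formula its area is 3.00.

3.00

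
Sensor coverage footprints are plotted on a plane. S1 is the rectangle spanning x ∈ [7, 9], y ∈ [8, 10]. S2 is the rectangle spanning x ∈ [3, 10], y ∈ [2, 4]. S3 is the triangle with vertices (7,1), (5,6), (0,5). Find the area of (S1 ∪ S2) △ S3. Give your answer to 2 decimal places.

|S1 ∪ S2| = 18.
|(S1 ∪ S2) ∩ S3| = 4.9536.
|(S1 ∪ S2) △ S3| = 18 + 13.5 − 9.9071 = 21.59.

21.59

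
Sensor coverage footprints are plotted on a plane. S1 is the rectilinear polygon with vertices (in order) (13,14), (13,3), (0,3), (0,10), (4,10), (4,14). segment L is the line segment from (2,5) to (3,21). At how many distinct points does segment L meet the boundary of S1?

The segment meets the boundary at (2.312,10).

1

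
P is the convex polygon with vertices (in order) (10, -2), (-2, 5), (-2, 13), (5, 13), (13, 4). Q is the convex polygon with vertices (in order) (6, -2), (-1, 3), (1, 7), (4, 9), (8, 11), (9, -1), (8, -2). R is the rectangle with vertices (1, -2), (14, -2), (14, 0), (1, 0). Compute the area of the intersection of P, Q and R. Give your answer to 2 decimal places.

The intersection is the polygon with vertices (9,-1), (8.737,-1.263), (6.571,0), (8.917,0).
By the shoelace formula its area is 1.62.

1.62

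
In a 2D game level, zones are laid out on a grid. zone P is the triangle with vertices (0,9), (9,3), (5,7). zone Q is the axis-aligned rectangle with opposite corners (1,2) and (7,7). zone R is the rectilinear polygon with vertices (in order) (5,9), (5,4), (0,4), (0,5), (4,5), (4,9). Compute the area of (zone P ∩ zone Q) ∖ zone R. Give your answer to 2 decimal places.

|zone P ∩ zone Q| = 3.3333.
|(zone P ∩ zone Q) ∩ zone R| = 1.
|(zone P ∩ zone Q) ∖ zone R| = 3.3333 − 1 = 2.33.

2.33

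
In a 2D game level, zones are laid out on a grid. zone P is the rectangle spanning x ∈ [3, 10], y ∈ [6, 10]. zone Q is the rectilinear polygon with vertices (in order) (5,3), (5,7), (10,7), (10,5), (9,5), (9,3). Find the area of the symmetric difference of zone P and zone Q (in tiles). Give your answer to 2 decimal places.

|zone P| = 28, |zone Q| = 18, |zone P∩zone Q| = 5.
|zone P △ zone Q| = |zone P| + |zone Q| − 2·|zone P∩zone Q| = 28 + 18 − 10 = 36.00.

36.00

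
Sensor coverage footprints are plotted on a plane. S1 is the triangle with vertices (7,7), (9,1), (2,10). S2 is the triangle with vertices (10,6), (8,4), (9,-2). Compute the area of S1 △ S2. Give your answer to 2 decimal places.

17.91

|S1| = 12, |S2| = 7, |S1∩S2| = 0.5455.
|S1 △ S2| = |S1| + |S2| − 2·|S1∩S2| = 12 + 7 − 1.0909 = 17.91.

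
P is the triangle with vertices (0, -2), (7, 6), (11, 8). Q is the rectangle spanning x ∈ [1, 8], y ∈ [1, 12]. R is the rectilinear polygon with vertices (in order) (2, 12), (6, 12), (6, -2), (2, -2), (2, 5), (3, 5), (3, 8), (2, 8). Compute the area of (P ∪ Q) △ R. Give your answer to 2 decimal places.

|P ∪ Q| = 79.8534.
|(P ∪ Q) ∩ R| = 41.545.
|(P ∪ Q) △ R| = 79.8534 + 53 − 83.0899 = 49.76.

49.76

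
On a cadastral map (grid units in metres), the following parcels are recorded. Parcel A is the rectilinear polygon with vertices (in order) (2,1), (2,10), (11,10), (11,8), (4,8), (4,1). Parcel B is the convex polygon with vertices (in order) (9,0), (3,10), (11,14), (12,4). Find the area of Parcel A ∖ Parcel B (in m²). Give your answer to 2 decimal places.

|Parcel A| = 32, |Parcel A∩Parcel B| = 14.8.
|Parcel A ∖ Parcel B| = |Parcel A| − |Parcel A∩Parcel B| = 32 − 14.8 = 17.20.

17.20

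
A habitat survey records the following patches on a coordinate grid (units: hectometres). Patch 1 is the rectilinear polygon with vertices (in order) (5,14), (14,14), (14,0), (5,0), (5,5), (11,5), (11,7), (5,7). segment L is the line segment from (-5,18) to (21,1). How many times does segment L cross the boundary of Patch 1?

2

The segment meets the boundary at (14,5.577), (5,11.462).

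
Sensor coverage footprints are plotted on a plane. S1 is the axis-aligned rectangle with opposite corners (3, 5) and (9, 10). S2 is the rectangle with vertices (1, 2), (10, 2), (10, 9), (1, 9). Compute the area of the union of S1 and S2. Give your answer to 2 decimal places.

69.00

By inclusion–exclusion:
Individual areas: |S1| = 30, |S2| = 63.
|S1∩S2|: x∈[3,9], y∈[5,9] → 6·4 = 24.
|S1 ∪ S2| = 93 − 24 = 69.00.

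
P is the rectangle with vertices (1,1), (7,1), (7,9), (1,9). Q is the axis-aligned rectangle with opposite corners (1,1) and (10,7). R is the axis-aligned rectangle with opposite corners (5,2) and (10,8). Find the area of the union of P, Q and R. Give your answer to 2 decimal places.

69.00

By inclusion–exclusion:
Individual areas: |P| = 48, |Q| = 54, |R| = 30.
|P∩Q|: x∈[1,7], y∈[1,7] → 6·6 = 36.
|P∩R|: x∈[5,7], y∈[2,8] → 2·6 = 12.
|Q∩R|: x∈[5,10], y∈[2,7] → 5·5 = 25.
|P∩Q∩R| = 10.
|P ∪ Q ∪ R| = 132 − 73 + 10 = 69.00.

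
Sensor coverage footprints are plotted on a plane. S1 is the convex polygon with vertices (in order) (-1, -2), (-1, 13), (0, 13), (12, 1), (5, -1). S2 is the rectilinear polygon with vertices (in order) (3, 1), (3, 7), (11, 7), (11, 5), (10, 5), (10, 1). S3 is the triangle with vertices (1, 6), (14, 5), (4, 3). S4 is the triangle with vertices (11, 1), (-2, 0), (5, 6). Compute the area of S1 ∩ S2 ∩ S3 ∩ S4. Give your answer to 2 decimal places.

The intersection is the polygon with vertices (5.407,5.661), (7.71,3.742), (4,3), (3,4), (3,4.286), (4.671,5.718).
By the shoelace formula its area is 7.37.

7.37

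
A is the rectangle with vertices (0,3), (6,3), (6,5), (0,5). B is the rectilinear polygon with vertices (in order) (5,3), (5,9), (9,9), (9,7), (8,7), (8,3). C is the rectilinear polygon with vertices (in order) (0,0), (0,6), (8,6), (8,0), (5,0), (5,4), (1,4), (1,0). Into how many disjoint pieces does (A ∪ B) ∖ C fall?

(A ∪ B) ∖ C splits into 2 disjoint pieces (area 11, area 4).

2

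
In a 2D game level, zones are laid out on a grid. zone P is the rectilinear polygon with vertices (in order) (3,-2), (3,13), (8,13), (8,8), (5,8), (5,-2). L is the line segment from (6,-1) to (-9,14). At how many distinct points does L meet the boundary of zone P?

The segment meets the boundary at (3,2), (5,0).

2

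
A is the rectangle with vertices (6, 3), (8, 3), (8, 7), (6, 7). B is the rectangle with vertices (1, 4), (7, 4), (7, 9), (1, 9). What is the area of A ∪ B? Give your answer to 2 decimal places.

35.00

By inclusion–exclusion:
Individual areas: |A| = 8, |B| = 30.
|A∩B|: x∈[6,7], y∈[4,7] → 1·3 = 3.
|A ∪ B| = 38 − 3 = 35.00.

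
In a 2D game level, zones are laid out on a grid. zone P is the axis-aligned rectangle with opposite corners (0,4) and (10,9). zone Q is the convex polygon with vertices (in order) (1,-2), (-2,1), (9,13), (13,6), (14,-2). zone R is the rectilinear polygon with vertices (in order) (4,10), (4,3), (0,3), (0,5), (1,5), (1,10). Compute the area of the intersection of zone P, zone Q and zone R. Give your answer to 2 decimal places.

5.76

The intersection is the polygon with vertices (0.75,4), (4,7.545), (4,4).
By the shoelace formula its area is 5.76.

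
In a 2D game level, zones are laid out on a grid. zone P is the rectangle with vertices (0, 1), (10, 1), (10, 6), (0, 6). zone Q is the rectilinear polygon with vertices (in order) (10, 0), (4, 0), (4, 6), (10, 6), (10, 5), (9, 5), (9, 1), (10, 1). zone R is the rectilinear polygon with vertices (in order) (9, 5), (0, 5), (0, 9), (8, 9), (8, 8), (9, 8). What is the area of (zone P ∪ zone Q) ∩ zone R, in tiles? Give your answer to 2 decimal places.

The region (zone P ∪ zone Q) ∩ zone R is the polygon with vertices (0,6), (4,6), (9,6), (9,5), (0,5).
By the shoelace formula its area is 9.00.

9.00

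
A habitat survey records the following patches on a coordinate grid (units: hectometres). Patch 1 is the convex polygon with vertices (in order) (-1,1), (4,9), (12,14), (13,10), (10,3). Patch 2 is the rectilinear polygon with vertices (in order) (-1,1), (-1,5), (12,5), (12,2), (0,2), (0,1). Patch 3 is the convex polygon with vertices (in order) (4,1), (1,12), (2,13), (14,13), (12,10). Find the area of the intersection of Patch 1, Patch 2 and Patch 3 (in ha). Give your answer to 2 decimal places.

8.70

The intersection is the polygon with vertices (7.556,5), (4.964,2.084), (4.5,2), (3.727,2), (2.909,5).
By the shoelace formula its area is 8.70.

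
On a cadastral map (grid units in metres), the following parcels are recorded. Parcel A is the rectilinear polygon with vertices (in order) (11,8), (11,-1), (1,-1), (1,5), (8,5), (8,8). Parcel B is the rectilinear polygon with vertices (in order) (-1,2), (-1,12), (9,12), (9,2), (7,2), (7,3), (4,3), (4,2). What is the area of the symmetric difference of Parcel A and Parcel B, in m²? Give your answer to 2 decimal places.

118.00

|Parcel A| = 69, |Parcel B| = 97, |Parcel A∩Parcel B| = 24.
|Parcel A △ Parcel B| = |Parcel A| + |Parcel B| − 2·|Parcel A∩Parcel B| = 69 + 97 − 48 = 118.00.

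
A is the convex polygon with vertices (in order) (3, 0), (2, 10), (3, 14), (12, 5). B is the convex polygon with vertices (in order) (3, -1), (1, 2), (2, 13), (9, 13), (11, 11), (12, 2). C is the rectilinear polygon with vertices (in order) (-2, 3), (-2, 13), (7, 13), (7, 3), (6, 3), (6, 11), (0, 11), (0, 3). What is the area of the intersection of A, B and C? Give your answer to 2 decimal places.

12.50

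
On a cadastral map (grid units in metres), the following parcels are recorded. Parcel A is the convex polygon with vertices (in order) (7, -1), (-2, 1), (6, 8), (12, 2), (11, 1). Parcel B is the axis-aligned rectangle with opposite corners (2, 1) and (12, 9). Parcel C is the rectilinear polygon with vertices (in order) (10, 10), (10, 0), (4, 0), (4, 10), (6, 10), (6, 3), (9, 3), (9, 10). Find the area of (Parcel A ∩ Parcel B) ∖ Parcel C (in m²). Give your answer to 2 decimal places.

|Parcel A ∩ Parcel B| = 44.5.
|(Parcel A ∩ Parcel B) ∩ Parcel C| = 21.75.
|(Parcel A ∩ Parcel B) ∖ Parcel C| = 44.5 − 21.75 = 22.75.

22.75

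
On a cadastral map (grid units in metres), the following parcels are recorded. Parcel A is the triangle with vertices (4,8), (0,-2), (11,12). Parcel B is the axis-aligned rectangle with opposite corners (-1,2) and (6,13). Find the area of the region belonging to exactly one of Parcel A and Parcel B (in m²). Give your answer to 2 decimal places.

|Parcel A| = 27, |Parcel B| = 77, |Parcel A∩Parcel B| = 15.1481.
|Parcel A △ Parcel B| = |Parcel A| + |Parcel B| − 2·|Parcel A∩Parcel B| = 27 + 77 − 30.2961 = 73.70.

73.70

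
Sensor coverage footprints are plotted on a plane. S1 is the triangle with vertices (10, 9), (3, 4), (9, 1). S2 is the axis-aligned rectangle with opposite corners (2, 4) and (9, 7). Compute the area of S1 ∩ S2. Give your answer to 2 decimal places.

11.70

The intersection is the polygon with vertices (7.2,7), (9,7), (9,4), (3,4).
By the shoelace formula its area is 11.70.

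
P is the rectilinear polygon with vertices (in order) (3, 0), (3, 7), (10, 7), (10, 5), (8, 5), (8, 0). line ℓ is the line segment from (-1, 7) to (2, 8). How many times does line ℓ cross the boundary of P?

The segment lies entirely outside P and never meets its boundary.

0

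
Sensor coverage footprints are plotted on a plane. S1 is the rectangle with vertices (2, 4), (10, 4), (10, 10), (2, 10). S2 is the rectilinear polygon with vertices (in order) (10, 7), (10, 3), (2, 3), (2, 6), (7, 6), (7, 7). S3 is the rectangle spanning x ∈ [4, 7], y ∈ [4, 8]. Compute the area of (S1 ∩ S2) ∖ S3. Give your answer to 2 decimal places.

13.00

|S1 ∩ S2| = 19.
|(S1 ∩ S2) ∩ S3| = 6.
|(S1 ∩ S2) ∖ S3| = 19 − 6 = 13.00.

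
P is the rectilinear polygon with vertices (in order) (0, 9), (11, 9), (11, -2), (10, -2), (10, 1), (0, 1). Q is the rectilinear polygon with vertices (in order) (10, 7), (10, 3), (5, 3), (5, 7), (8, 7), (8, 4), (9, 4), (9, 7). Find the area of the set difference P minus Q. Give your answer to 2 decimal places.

74.00

|P| = 91, |P∩Q| = 17.
|P ∖ Q| = |P| − |P∩Q| = 91 − 17 = 74.00.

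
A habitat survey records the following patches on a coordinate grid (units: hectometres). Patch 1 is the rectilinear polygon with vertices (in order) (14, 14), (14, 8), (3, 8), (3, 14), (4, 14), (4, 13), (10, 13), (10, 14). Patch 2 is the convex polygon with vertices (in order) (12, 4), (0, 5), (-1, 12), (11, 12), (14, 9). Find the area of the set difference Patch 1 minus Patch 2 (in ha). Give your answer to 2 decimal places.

|Patch 1| = 60, |Patch 1∩Patch 2| = 39.3.
|Patch 1 ∖ Patch 2| = |Patch 1| − |Patch 1∩Patch 2| = 60 − 39.3 = 20.70.

20.70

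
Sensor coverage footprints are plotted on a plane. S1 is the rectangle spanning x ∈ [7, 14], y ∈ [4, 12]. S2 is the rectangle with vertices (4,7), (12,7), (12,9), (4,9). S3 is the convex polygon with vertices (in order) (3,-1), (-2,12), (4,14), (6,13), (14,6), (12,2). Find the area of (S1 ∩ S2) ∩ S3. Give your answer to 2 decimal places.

9.11

The region (S1 ∩ S2) ∩ S3 is the polygon with vertices (10.571,9), (12,7.75), (12,7), (7,7), (7,9).
By the shoelace formula its area is 9.11.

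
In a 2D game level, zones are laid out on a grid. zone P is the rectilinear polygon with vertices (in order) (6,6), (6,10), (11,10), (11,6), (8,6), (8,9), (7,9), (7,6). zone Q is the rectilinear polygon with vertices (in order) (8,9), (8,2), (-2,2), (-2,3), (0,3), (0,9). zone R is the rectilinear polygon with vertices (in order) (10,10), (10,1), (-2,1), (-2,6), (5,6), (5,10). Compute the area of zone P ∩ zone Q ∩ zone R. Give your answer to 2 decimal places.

3.00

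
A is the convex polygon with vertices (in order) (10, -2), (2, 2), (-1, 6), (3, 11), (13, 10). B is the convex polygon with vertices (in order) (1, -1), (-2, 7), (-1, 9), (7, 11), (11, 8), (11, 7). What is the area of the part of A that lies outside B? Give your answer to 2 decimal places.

46.31

|A| = 115, |A∩B| = 68.6868.
|A ∖ B| = |A| − |A∩B| = 115 − 68.6868 = 46.31.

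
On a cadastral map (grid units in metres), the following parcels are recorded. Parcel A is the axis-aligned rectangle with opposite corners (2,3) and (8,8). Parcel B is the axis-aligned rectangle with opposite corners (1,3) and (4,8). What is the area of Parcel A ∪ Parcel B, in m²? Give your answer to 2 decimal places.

By inclusion–exclusion:
Individual areas: |Parcel A| = 30, |Parcel B| = 15.
|Parcel A∩Parcel B|: x∈[2,4], y∈[3,8] → 2·5 = 10.
|Parcel A ∪ Parcel B| = 45 − 10 = 35.00.

35.00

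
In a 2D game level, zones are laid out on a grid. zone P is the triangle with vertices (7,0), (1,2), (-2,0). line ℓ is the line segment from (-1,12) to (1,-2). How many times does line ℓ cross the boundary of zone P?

The segment meets the boundary at (0.714,0), (0.478,1.652).

2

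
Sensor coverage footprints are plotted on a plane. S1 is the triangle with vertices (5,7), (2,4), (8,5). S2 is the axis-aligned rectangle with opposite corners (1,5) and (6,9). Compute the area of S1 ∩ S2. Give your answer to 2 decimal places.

The intersection is the polygon with vertices (5,7), (6,6.333), (6,5), (3,5).
By the shoelace formula its area is 3.67.

3.67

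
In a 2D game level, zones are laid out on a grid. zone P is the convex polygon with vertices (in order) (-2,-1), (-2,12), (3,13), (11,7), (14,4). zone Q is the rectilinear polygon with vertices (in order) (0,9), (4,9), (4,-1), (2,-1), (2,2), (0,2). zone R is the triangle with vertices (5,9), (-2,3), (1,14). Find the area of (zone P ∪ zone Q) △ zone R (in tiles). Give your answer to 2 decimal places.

|zone P ∪ zone Q| = 138.125.
|(zone P ∪ zone Q) ∩ zone R| = 28.5414.
|(zone P ∪ zone Q) △ zone R| = 138.125 + 29.5 − 57.0829 = 110.54.

110.54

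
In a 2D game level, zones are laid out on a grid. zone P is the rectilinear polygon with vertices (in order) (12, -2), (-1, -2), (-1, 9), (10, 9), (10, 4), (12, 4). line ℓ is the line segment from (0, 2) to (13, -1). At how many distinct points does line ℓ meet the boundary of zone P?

1

The segment meets the boundary at (12,-0.769).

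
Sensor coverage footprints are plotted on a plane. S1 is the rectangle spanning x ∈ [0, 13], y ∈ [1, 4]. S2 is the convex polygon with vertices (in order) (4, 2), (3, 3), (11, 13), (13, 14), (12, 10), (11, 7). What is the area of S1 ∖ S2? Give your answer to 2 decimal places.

|S1| = 39, |S1∩S2| = 3.9.
|S1 ∖ S2| = |S1| − |S1∩S2| = 39 − 3.9 = 35.10.

35.10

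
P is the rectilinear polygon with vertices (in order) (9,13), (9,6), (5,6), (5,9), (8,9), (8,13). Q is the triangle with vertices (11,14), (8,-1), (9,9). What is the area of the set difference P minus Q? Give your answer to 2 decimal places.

|P| = 16, |P∩Q| = 0.45.
|P ∖ Q| = |P| − |P∩Q| = 16 − 0.45 = 15.55.

15.55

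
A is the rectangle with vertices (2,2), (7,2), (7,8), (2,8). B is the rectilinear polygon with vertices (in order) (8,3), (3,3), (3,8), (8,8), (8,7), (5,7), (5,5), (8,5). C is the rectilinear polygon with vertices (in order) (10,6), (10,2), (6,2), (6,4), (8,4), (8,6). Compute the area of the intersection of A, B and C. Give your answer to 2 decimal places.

The intersection is the polygon with vertices (6,3), (6,4), (7,4), (7,3).
By the shoelace formula its area is 1.00.

1.00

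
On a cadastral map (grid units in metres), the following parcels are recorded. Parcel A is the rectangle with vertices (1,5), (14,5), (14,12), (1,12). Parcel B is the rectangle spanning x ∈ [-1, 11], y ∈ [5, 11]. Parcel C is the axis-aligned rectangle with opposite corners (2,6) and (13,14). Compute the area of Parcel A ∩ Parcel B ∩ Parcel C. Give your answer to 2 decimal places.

45.00

The intersection is the polygon with vertices (11,11), (11,6), (2,6), (2,11).
By the shoelace formula its area is 45.00.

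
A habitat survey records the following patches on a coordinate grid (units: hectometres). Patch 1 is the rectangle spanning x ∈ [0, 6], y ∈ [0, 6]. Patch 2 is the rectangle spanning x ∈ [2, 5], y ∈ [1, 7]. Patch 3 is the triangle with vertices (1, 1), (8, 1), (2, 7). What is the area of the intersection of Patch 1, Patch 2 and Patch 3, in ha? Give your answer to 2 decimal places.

The intersection is the polygon with vertices (5,1), (2,1), (2,6), (3,6), (5,4).
By the shoelace formula its area is 13.00.

13.00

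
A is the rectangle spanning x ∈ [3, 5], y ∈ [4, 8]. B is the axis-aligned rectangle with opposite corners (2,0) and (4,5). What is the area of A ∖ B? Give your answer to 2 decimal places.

7.00

|A∩B|: x∈[3,4], y∈[4,5] → 1·1 = 1.
|A| = 8.
|A ∖ B| = |A| − |A∩B| = 8 − 1 = 7.00.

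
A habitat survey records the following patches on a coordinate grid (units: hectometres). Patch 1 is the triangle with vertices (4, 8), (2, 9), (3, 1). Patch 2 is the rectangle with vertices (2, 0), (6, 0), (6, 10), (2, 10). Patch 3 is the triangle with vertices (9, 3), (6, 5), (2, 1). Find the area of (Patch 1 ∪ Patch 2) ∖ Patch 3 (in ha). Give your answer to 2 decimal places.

|Patch 1 ∪ Patch 2| = 40.
|(Patch 1 ∪ Patch 2) ∩ Patch 3| = 5.7143.
|(Patch 1 ∪ Patch 2) ∖ Patch 3| = 40 − 5.7143 = 34.29.

34.29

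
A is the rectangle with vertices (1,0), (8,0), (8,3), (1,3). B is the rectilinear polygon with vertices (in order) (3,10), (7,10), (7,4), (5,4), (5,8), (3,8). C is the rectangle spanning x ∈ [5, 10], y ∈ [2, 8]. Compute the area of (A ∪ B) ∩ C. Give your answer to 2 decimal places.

|A ∪ B| = 37.
|(A ∪ B) ∩ C| = 11.00.

11.00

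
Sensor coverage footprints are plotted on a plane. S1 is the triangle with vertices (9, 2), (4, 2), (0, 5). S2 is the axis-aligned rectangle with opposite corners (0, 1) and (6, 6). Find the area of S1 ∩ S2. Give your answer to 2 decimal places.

The intersection is the polygon with vertices (4,2), (0,5), (6,3), (6,2).
By the shoelace formula its area is 6.00.

6.00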